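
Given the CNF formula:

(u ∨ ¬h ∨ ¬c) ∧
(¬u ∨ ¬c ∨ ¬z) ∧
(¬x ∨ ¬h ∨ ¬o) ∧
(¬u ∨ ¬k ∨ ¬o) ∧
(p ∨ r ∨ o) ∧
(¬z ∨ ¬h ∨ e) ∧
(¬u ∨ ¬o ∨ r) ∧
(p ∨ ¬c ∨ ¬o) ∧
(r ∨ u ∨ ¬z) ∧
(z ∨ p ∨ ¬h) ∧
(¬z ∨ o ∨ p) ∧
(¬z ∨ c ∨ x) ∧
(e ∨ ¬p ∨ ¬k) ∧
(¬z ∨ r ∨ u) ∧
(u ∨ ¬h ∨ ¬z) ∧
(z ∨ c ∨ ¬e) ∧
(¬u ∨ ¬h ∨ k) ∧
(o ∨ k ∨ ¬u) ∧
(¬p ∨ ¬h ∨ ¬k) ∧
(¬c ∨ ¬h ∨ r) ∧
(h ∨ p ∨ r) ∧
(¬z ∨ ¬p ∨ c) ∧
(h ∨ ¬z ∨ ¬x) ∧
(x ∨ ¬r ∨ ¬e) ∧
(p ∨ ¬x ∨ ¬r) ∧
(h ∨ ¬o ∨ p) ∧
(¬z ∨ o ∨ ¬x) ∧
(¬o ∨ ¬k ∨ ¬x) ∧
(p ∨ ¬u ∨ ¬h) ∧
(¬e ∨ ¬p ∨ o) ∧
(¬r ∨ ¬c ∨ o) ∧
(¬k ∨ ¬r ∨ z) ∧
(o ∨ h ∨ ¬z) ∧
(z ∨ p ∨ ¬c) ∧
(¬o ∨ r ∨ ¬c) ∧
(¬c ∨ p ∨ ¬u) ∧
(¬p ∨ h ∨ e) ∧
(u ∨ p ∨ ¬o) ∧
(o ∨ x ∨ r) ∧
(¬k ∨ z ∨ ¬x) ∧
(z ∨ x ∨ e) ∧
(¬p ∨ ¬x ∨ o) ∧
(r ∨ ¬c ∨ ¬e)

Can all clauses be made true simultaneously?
Yes

Yes, the formula is satisfiable.

One satisfying assignment is: p=True, o=True, r=True, x=True, c=True, z=False, k=False, u=False, h=False, e=True

Verification: With this assignment, all 43 clauses evaluate to true.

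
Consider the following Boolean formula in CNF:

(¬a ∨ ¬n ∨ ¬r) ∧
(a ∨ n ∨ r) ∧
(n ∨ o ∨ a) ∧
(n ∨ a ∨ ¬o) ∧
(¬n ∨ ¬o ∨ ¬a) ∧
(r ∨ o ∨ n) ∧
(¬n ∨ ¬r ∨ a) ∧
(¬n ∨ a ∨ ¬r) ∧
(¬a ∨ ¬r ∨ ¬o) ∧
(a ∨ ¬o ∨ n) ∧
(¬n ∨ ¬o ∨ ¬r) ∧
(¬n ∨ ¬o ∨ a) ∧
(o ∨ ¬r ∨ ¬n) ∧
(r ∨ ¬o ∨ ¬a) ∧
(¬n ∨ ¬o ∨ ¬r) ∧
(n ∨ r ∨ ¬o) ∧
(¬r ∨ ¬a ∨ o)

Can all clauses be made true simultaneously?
Yes

Yes, the formula is satisfiable.

One satisfying assignment is: o=False, n=True, r=False, a=False

Verification: With this assignment, all 17 clauses evaluate to true.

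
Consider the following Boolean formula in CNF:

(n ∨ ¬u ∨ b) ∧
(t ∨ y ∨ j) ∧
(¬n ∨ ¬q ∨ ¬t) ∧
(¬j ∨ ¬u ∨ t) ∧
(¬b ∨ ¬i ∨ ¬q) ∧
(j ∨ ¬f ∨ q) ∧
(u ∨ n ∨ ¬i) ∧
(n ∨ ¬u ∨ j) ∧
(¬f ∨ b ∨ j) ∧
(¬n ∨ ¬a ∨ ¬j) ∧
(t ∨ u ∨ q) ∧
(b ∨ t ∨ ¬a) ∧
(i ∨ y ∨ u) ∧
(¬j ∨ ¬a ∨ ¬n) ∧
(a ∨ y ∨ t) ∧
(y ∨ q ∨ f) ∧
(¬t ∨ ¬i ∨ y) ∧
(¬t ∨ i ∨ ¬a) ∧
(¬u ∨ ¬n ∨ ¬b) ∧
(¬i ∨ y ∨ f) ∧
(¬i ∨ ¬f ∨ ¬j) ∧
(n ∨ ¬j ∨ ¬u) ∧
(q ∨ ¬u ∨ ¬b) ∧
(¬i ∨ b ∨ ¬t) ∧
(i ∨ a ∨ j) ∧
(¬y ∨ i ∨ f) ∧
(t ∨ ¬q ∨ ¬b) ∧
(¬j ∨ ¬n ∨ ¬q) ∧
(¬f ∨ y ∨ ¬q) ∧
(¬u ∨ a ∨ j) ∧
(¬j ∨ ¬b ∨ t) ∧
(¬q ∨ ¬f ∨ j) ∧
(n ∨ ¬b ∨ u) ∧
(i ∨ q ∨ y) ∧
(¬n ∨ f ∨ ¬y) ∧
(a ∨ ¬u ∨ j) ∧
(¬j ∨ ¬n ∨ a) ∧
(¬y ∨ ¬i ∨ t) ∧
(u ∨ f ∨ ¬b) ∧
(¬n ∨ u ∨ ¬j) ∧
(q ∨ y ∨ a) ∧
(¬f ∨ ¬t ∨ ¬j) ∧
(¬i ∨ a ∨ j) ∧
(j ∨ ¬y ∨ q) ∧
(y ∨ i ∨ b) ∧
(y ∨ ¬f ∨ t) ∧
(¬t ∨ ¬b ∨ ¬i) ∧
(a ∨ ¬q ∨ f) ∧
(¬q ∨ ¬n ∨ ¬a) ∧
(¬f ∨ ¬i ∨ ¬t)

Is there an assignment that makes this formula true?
Yes

Yes, the formula is satisfiable.

One satisfying assignment is: y=True, q=True, t=False, f=True, j=True, i=False, a=False, u=False, b=False, n=False

Verification: With this assignment, all 50 clauses evaluate to true.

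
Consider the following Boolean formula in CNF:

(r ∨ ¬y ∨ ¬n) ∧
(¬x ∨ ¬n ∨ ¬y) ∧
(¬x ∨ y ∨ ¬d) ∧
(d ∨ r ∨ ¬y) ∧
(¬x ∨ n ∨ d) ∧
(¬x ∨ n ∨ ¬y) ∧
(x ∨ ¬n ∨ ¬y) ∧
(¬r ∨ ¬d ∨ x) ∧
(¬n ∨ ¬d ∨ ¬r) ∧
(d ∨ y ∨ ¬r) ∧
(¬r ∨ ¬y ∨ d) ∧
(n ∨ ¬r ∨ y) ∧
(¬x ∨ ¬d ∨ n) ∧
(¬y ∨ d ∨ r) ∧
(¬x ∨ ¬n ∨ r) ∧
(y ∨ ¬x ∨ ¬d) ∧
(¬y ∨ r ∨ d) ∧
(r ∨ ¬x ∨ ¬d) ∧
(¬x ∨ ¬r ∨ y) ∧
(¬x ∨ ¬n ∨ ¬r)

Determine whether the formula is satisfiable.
Yes

Yes, the formula is satisfiable.

One satisfying assignment is: d=False, x=False, n=False, y=False, r=False

Verification: With this assignment, all 20 clauses evaluate to true.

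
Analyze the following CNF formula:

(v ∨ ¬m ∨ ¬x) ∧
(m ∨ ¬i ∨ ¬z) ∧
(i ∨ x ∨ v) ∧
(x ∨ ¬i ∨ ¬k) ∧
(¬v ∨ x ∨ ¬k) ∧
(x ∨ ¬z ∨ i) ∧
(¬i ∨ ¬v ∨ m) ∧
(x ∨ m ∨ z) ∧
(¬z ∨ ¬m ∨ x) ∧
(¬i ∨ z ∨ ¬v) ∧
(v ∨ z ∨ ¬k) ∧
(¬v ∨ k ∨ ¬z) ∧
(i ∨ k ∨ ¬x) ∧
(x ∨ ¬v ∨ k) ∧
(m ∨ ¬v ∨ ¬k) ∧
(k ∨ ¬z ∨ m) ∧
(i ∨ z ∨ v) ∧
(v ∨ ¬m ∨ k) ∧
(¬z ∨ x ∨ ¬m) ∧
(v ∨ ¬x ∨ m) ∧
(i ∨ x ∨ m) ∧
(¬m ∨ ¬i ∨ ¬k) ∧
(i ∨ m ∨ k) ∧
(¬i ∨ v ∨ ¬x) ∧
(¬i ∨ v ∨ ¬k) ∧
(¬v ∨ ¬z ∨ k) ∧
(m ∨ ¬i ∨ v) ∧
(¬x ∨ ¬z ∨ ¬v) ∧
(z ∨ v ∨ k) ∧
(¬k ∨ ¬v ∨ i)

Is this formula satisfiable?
No

No, the formula is not satisfiable.

No assignment of truth values to the variables can make all 30 clauses true simultaneously.

The formula is UNSAT (unsatisfiable).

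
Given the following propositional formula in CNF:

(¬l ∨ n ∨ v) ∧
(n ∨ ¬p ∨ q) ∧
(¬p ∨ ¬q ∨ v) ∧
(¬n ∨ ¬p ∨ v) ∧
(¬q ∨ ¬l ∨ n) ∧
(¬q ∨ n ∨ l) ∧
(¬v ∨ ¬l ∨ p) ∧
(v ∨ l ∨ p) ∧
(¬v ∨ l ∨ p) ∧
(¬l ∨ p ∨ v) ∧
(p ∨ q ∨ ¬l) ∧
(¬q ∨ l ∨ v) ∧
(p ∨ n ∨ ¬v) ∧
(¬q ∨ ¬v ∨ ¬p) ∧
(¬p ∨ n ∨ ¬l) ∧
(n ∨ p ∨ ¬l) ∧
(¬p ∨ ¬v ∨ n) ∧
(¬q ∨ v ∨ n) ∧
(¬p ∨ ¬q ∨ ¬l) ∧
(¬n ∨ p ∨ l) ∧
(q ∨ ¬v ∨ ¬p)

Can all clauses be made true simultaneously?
No

No, the formula is not satisfiable.

No assignment of truth values to the variables can make all 21 clauses true simultaneously.

The formula is UNSAT (unsatisfiable).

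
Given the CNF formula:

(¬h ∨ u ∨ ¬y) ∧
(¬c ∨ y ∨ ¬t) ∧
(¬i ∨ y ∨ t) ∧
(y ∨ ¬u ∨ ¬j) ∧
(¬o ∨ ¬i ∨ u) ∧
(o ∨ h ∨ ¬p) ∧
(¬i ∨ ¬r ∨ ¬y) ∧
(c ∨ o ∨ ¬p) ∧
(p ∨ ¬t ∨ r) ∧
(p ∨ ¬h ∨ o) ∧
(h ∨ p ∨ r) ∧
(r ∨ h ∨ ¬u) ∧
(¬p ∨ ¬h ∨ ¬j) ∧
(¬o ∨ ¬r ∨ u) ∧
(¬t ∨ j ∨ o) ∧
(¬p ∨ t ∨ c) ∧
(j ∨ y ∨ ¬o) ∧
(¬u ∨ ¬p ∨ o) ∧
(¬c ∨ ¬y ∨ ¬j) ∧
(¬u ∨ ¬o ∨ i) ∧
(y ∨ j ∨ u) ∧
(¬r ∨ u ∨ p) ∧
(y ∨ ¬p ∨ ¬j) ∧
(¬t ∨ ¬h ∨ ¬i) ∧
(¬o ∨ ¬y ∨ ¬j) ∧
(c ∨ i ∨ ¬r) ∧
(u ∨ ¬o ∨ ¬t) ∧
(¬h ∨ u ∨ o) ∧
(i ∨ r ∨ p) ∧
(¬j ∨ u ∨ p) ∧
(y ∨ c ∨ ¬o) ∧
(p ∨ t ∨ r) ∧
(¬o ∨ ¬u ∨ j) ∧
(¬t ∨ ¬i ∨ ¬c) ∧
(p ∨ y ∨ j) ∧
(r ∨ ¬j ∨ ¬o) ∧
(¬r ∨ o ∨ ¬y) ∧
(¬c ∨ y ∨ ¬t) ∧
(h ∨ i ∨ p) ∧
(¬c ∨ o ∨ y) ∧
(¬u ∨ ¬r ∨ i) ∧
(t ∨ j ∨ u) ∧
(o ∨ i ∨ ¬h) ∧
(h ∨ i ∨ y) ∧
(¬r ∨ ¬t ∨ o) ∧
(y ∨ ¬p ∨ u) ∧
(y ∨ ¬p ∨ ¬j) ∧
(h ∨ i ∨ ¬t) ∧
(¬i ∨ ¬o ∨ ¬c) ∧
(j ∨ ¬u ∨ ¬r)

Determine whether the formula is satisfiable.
No

No, the formula is not satisfiable.

No assignment of truth values to the variables can make all 50 clauses true simultaneously.

The formula is UNSAT (unsatisfiable).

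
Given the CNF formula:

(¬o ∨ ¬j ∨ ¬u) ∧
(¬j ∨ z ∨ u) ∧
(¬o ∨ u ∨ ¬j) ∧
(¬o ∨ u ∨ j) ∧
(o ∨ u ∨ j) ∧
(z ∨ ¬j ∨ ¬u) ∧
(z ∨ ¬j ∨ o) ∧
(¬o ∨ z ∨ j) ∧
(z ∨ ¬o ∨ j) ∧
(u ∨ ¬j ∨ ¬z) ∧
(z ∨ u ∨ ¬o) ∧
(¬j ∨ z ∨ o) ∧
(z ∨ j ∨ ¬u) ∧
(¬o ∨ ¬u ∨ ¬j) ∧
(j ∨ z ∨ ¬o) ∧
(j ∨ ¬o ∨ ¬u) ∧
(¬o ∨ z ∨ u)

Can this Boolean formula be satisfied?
Yes

Yes, the formula is satisfiable.

One satisfying assignment is: z=True, j=True, u=True, o=False

Verification: With this assignment, all 17 clauses evaluate to true.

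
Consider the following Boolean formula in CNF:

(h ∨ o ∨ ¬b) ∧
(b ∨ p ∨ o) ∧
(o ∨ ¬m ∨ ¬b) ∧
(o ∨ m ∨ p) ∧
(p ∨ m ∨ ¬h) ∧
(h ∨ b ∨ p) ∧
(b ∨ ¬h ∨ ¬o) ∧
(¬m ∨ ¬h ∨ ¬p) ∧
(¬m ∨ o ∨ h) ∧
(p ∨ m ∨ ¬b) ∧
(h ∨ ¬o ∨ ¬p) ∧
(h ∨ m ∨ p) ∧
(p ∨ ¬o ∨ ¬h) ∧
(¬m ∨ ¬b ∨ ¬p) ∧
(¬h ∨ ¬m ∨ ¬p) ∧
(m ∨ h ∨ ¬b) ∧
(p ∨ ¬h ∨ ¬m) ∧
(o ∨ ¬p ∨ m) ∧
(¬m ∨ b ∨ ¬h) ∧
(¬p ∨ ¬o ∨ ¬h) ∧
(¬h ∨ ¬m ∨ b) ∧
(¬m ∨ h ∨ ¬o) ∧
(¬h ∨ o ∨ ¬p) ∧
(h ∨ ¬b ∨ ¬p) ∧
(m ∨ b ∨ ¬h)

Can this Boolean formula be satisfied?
No

No, the formula is not satisfiable.

No assignment of truth values to the variables can make all 25 clauses true simultaneously.

The formula is UNSAT (unsatisfiable).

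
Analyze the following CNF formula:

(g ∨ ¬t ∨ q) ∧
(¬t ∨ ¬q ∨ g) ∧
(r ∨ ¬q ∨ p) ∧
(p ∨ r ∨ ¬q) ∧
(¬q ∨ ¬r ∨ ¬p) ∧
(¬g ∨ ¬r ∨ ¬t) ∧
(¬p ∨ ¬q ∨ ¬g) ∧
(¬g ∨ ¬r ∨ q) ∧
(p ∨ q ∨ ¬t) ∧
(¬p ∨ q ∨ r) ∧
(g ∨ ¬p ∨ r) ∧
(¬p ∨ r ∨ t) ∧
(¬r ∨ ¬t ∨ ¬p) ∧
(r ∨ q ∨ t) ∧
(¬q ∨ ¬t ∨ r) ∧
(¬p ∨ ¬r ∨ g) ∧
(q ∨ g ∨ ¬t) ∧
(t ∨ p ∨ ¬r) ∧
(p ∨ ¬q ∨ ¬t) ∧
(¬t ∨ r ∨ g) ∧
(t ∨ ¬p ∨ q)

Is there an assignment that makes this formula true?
No

No, the formula is not satisfiable.

No assignment of truth values to the variables can make all 21 clauses true simultaneously.

The formula is UNSAT (unsatisfiable).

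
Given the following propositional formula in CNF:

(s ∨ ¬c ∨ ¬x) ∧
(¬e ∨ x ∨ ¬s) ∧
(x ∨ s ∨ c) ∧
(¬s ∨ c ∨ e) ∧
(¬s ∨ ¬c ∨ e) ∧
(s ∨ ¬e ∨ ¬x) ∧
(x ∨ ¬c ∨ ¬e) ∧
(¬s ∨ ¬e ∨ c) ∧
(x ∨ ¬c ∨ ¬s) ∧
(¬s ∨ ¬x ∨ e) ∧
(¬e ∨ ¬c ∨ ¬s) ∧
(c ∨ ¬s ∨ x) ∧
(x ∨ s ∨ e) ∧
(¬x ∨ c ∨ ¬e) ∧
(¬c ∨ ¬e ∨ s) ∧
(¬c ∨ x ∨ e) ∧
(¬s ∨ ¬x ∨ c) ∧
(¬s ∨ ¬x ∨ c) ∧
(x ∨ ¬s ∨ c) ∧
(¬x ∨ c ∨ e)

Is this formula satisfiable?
No

No, the formula is not satisfiable.

No assignment of truth values to the variables can make all 20 clauses true simultaneously.

The formula is UNSAT (unsatisfiable).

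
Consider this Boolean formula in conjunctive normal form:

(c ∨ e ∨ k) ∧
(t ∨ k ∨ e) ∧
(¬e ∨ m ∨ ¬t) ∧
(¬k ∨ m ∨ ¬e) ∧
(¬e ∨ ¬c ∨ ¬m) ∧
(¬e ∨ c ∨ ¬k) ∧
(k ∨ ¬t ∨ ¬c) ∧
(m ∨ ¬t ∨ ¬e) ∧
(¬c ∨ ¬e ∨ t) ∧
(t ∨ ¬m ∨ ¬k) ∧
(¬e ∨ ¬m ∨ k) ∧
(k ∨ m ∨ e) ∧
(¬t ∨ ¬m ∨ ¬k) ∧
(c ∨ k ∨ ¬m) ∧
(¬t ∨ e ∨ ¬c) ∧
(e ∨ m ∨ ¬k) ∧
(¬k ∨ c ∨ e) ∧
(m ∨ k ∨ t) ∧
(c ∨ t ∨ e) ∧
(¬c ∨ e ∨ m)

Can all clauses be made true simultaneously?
No

No, the formula is not satisfiable.

No assignment of truth values to the variables can make all 20 clauses true simultaneously.

The formula is UNSAT (unsatisfiable).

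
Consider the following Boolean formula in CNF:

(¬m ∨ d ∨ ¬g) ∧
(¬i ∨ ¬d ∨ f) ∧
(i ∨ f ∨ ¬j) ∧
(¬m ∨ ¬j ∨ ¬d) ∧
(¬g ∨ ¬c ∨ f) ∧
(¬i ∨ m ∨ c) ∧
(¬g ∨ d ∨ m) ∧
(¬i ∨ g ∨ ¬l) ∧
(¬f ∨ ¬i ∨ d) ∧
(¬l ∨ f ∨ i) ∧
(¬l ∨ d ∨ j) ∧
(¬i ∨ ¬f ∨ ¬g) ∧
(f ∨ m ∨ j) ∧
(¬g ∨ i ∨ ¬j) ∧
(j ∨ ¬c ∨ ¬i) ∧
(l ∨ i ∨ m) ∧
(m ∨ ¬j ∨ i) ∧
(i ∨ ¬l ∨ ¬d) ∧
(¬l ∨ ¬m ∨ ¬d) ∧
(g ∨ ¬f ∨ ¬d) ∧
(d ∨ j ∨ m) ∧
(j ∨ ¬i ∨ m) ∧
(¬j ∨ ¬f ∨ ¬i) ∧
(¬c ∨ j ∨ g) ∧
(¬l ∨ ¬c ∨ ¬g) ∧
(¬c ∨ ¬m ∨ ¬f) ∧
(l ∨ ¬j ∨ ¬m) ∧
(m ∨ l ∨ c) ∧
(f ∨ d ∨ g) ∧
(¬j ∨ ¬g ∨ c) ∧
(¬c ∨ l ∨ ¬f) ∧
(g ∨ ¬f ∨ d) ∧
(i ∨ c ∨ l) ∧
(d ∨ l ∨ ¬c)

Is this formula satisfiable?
No

No, the formula is not satisfiable.

No assignment of truth values to the variables can make all 34 clauses true simultaneously.

The formula is UNSAT (unsatisfiable).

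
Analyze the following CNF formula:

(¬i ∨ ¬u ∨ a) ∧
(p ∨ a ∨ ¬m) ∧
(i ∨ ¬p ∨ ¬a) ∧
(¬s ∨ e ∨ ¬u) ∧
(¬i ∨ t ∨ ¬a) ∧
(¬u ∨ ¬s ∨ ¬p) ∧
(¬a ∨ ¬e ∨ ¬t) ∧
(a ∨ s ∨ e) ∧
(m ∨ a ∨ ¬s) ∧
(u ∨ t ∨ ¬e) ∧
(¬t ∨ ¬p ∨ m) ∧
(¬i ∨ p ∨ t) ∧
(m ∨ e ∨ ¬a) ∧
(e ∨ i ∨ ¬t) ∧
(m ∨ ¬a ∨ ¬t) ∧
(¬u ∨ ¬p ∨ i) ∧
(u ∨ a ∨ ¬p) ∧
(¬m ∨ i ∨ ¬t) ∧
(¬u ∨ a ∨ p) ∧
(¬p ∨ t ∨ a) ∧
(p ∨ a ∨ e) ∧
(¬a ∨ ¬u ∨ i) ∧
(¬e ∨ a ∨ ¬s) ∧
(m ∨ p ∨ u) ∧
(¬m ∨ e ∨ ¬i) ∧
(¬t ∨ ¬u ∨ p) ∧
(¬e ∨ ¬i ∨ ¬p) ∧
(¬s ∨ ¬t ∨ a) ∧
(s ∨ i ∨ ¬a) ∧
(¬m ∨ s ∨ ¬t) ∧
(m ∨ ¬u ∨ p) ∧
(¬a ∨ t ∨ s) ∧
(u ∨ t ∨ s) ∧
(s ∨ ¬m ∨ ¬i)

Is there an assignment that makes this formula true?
Yes

Yes, the formula is satisfiable.

One satisfying assignment is: u=False, i=False, e=False, a=True, t=False, s=True, m=True, p=False

Verification: With this assignment, all 34 clauses evaluate to true.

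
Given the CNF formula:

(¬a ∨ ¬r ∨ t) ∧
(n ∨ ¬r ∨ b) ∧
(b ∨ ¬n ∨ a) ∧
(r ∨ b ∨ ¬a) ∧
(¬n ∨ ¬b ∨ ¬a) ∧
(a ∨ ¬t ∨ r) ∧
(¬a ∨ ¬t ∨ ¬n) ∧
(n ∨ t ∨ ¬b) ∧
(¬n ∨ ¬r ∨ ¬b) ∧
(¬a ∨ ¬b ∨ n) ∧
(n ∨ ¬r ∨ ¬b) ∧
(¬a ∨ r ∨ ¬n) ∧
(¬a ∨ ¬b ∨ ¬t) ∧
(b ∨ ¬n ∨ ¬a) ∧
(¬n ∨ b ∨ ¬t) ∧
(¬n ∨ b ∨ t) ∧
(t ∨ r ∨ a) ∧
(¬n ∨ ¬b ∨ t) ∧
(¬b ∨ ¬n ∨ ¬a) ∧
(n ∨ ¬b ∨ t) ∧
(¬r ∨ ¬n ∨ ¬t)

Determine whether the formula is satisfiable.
No

No, the formula is not satisfiable.

No assignment of truth values to the variables can make all 21 clauses true simultaneously.

The formula is UNSAT (unsatisfiable).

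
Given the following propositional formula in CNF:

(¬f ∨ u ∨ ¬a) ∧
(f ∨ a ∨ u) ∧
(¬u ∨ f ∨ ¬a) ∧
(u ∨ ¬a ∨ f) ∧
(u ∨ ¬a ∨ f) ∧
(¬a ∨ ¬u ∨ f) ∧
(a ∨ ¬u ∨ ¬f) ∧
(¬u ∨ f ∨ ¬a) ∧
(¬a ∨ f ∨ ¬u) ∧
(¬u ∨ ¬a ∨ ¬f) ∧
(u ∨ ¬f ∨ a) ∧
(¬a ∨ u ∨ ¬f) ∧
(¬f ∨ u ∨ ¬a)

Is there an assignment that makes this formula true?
Yes

Yes, the formula is satisfiable.

One satisfying assignment is: f=False, u=True, a=False

Verification: With this assignment, all 13 clauses evaluate to true.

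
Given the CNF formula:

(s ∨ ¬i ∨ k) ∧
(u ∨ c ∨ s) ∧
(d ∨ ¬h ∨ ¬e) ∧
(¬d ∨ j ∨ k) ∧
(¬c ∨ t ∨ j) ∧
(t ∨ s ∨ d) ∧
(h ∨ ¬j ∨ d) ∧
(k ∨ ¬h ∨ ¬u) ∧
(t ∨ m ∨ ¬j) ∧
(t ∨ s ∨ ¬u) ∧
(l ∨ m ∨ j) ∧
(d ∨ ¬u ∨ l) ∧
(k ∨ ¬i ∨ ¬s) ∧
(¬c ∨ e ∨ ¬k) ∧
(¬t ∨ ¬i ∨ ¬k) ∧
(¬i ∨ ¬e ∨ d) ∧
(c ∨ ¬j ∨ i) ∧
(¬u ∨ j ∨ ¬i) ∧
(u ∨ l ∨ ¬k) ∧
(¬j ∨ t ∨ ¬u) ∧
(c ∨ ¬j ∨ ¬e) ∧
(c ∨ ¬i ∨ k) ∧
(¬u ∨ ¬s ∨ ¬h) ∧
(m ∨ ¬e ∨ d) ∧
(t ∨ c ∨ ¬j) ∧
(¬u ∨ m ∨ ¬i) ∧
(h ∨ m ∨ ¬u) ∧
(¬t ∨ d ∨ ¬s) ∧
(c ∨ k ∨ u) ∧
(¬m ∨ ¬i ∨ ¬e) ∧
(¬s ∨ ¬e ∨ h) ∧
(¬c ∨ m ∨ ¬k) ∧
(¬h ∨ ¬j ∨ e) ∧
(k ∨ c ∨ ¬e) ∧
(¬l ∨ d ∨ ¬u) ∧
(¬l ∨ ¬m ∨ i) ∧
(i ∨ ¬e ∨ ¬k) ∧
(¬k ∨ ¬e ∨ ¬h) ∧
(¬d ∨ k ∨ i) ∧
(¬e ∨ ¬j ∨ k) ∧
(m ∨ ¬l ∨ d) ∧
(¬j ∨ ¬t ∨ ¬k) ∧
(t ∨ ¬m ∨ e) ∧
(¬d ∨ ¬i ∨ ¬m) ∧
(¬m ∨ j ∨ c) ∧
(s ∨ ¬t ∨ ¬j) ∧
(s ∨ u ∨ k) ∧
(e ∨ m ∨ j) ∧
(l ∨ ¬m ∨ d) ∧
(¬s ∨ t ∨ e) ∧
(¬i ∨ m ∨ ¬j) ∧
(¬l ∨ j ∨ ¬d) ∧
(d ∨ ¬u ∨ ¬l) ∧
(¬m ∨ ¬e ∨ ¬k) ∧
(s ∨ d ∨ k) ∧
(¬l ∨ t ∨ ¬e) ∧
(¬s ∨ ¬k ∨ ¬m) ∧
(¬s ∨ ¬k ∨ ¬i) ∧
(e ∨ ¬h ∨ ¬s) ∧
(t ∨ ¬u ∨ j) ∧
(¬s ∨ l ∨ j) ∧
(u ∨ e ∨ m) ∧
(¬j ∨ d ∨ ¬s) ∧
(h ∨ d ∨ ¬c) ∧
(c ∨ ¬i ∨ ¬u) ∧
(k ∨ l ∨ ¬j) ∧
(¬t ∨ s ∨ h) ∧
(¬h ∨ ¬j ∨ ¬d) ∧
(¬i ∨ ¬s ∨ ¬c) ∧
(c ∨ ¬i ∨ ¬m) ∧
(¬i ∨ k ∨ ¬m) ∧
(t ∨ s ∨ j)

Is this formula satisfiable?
No

No, the formula is not satisfiable.

No assignment of truth values to the variables can make all 72 clauses true simultaneously.

The formula is UNSAT (unsatisfiable).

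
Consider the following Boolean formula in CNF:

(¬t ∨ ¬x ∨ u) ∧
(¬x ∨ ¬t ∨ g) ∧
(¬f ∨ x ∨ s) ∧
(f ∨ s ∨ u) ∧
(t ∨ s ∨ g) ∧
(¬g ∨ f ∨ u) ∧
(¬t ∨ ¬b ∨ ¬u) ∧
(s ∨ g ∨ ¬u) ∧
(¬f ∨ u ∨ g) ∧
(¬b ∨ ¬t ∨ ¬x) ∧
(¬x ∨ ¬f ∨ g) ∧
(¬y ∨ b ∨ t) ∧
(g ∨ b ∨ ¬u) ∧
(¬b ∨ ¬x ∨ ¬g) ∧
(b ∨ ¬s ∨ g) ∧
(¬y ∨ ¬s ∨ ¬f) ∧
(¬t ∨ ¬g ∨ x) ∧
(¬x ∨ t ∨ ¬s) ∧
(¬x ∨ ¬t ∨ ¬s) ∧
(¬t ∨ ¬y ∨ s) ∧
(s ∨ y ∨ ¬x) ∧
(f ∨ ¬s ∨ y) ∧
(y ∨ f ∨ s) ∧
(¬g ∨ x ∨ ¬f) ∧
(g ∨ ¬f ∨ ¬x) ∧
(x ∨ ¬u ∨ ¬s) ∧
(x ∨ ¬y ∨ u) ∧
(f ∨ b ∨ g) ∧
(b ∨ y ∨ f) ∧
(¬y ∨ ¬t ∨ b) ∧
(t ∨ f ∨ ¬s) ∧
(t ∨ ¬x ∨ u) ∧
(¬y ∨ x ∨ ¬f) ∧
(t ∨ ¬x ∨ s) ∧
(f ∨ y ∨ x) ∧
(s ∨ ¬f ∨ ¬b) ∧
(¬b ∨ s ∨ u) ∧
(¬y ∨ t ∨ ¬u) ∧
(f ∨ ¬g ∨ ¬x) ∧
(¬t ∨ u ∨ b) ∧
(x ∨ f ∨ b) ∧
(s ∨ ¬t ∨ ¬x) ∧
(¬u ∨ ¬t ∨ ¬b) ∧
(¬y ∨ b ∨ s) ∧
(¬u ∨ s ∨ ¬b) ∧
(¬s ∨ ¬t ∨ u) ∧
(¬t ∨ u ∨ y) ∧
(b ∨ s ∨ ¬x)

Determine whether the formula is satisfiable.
No

No, the formula is not satisfiable.

No assignment of truth values to the variables can make all 48 clauses true simultaneously.

The formula is UNSAT (unsatisfiable).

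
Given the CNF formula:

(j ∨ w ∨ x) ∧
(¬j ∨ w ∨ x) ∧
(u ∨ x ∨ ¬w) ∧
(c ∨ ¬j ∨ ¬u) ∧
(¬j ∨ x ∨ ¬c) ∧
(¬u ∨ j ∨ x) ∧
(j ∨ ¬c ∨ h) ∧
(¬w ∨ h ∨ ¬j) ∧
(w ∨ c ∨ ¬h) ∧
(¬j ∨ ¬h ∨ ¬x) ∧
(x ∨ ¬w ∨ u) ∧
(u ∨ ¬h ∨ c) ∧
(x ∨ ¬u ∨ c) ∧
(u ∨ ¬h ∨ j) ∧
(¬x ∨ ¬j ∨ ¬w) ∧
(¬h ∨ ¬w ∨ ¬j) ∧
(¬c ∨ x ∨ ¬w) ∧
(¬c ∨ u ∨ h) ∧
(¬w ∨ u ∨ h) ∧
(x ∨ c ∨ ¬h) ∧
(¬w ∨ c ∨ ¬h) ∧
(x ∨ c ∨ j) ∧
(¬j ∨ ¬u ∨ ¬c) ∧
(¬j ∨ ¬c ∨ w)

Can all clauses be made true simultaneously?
Yes

Yes, the formula is satisfiable.

One satisfying assignment is: w=False, u=False, x=True, j=False, c=False, h=False

Verification: With this assignment, all 24 clauses evaluate to true.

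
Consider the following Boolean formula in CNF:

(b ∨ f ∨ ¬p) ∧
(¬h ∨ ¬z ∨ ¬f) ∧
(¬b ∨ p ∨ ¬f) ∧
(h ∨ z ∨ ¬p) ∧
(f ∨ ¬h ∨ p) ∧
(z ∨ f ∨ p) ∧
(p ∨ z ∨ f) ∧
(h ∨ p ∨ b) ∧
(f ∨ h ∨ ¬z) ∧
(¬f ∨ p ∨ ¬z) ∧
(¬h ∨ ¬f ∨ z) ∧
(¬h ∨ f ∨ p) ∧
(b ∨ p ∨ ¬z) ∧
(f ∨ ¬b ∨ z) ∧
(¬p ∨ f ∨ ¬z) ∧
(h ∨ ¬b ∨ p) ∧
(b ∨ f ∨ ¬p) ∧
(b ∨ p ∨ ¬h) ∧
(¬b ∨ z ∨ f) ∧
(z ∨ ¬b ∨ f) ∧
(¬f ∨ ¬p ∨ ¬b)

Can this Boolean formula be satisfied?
Yes

Yes, the formula is satisfiable.

One satisfying assignment is: f=True, b=False, p=True, z=True, h=False

Verification: With this assignment, all 21 clauses evaluate to true.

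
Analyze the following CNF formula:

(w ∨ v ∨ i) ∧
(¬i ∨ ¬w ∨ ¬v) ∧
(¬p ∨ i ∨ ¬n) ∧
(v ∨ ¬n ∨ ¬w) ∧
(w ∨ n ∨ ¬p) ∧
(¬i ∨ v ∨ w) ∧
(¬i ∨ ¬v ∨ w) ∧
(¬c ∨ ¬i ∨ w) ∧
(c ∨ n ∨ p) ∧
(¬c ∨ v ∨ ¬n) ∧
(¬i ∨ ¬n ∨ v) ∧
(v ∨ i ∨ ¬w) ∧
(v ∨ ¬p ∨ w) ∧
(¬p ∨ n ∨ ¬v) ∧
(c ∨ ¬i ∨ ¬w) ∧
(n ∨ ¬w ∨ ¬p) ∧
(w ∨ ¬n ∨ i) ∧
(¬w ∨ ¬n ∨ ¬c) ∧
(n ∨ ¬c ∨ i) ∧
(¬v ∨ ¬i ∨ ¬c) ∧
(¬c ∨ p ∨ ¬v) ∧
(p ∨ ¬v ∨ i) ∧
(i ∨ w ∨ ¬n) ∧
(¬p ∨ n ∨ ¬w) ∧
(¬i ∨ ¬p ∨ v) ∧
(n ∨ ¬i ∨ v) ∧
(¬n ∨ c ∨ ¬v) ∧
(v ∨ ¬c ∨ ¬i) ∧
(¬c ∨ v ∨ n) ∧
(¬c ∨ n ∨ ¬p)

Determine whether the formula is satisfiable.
No

No, the formula is not satisfiable.

No assignment of truth values to the variables can make all 30 clauses true simultaneously.

The formula is UNSAT (unsatisfiable).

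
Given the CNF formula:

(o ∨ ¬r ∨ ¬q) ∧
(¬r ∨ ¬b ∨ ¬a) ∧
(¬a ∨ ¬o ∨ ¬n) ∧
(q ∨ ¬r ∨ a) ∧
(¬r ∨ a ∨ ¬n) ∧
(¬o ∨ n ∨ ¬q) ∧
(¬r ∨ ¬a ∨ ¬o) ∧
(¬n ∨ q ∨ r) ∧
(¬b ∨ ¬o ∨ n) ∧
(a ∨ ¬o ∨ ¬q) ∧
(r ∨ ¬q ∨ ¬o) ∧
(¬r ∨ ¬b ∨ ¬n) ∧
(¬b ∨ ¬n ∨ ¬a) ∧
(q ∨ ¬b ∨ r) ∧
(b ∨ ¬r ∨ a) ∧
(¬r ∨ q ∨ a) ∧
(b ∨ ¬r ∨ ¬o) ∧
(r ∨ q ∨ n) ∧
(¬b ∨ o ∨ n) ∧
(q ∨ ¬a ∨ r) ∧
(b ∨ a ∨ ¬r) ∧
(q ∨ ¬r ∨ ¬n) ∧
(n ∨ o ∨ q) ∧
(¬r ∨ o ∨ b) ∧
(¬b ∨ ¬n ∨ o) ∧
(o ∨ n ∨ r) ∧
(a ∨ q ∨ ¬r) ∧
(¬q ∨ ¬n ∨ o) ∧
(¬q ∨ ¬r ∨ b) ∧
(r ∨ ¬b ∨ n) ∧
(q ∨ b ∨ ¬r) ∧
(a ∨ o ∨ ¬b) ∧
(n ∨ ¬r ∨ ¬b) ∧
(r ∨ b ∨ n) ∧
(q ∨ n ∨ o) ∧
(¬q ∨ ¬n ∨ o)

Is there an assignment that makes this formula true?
No

No, the formula is not satisfiable.

No assignment of truth values to the variables can make all 36 clauses true simultaneously.

The formula is UNSAT (unsatisfiable).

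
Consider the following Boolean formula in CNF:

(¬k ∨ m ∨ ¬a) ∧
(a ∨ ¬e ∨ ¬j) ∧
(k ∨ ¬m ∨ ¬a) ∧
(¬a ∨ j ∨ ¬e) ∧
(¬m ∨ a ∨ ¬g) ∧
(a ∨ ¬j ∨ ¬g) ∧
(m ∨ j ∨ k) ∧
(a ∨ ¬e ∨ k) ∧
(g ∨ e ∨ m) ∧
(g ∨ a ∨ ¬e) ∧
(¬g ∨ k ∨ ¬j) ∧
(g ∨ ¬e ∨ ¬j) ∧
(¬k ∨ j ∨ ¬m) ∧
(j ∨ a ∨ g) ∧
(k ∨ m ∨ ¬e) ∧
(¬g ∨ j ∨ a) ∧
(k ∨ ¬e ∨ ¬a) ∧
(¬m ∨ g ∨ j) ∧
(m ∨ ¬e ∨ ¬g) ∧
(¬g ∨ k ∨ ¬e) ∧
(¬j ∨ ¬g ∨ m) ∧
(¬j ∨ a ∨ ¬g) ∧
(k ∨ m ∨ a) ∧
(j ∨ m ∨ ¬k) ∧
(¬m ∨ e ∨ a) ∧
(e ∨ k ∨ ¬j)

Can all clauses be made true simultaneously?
Yes

Yes, the formula is satisfiable.

One satisfying assignment is: m=True, e=True, a=True, g=True, j=True, k=True

Verification: With this assignment, all 26 clauses evaluate to true.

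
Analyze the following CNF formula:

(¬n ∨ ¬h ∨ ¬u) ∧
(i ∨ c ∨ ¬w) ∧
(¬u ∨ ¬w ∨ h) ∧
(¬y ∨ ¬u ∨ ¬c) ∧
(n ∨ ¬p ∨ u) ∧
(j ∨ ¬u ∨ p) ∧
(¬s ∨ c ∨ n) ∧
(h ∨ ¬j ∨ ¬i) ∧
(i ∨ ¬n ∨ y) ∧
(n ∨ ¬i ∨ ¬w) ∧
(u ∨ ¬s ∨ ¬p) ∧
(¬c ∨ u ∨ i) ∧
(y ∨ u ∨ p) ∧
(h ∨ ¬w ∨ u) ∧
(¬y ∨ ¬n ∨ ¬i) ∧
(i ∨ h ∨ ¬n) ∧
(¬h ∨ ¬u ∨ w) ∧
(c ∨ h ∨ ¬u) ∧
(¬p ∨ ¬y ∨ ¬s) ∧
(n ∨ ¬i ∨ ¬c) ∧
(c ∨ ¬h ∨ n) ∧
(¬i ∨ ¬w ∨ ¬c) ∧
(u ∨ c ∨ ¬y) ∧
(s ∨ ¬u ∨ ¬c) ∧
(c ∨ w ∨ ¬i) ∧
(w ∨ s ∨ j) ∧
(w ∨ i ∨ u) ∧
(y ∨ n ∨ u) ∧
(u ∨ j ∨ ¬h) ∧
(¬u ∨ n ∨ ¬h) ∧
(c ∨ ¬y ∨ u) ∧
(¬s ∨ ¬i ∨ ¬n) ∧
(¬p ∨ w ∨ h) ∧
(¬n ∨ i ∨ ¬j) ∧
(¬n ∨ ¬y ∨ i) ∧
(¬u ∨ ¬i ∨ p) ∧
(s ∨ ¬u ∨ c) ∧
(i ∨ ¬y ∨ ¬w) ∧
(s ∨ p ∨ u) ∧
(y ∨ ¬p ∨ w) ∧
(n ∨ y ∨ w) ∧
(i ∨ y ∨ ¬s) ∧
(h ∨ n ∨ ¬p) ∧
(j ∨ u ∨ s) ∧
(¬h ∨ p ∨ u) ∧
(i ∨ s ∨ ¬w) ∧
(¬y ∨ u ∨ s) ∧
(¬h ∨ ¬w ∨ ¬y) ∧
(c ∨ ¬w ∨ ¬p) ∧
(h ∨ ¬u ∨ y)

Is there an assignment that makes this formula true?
No

No, the formula is not satisfiable.

No assignment of truth values to the variables can make all 50 clauses true simultaneously.

The formula is UNSAT (unsatisfiable).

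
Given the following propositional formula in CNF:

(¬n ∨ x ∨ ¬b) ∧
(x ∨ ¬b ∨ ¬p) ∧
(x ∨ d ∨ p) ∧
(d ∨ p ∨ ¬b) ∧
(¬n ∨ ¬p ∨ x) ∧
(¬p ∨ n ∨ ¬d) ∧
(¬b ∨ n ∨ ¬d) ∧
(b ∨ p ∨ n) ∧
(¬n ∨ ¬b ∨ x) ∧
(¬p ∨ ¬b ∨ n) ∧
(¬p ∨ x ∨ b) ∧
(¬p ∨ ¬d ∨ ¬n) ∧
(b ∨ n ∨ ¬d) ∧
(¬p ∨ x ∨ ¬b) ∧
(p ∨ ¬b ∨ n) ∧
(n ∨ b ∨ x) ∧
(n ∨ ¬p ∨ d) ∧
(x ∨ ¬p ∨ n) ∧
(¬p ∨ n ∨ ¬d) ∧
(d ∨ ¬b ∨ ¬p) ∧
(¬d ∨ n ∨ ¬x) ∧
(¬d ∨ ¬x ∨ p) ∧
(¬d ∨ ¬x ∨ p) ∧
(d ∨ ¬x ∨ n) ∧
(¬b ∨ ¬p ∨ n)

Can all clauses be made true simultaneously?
Yes

Yes, the formula is satisfiable.

One satisfying assignment is: d=True, p=False, b=False, x=False, n=True

Verification: With this assignment, all 25 clauses evaluate to true.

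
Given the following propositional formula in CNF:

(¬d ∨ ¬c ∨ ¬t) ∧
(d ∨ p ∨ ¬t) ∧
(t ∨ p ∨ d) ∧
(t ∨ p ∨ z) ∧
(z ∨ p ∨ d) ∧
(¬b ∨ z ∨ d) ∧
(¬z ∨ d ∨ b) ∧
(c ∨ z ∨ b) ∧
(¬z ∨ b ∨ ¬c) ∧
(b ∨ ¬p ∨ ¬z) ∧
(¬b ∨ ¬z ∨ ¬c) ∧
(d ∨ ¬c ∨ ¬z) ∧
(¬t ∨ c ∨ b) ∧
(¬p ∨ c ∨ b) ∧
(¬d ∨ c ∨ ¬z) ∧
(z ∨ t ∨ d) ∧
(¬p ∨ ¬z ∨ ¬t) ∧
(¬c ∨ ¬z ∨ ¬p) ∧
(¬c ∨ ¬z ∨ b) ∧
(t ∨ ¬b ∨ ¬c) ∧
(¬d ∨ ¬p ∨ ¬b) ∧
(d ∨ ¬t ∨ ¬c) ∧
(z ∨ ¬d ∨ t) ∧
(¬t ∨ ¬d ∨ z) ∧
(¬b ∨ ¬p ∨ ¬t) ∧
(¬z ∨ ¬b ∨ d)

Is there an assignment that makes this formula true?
No

No, the formula is not satisfiable.

No assignment of truth values to the variables can make all 26 clauses true simultaneously.

The formula is UNSAT (unsatisfiable).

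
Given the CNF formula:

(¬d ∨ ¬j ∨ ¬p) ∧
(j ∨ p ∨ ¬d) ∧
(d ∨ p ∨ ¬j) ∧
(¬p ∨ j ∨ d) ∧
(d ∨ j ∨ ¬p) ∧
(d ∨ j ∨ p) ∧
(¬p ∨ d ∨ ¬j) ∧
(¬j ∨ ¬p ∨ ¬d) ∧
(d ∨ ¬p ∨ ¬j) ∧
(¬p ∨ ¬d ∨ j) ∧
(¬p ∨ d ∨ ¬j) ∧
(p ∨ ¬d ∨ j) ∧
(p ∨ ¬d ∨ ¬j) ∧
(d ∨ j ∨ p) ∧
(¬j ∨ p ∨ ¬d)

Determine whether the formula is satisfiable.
No

No, the formula is not satisfiable.

No assignment of truth values to the variables can make all 15 clauses true simultaneously.

The formula is UNSAT (unsatisfiable).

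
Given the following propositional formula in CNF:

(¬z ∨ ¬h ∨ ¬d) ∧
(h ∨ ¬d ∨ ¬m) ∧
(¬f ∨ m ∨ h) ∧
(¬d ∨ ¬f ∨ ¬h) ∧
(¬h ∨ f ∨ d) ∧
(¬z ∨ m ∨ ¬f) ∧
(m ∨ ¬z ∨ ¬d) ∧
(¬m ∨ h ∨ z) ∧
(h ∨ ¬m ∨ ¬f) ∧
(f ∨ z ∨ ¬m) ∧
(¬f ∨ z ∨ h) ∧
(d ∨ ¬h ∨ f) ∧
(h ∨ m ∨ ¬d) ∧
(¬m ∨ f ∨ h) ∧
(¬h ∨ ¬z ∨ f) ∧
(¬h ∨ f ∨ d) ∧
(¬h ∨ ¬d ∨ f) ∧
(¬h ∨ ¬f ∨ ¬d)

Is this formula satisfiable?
Yes

Yes, the formula is satisfiable.

One satisfying assignment is: f=False, h=False, m=False, d=False, z=False

Verification: With this assignment, all 18 clauses evaluate to true.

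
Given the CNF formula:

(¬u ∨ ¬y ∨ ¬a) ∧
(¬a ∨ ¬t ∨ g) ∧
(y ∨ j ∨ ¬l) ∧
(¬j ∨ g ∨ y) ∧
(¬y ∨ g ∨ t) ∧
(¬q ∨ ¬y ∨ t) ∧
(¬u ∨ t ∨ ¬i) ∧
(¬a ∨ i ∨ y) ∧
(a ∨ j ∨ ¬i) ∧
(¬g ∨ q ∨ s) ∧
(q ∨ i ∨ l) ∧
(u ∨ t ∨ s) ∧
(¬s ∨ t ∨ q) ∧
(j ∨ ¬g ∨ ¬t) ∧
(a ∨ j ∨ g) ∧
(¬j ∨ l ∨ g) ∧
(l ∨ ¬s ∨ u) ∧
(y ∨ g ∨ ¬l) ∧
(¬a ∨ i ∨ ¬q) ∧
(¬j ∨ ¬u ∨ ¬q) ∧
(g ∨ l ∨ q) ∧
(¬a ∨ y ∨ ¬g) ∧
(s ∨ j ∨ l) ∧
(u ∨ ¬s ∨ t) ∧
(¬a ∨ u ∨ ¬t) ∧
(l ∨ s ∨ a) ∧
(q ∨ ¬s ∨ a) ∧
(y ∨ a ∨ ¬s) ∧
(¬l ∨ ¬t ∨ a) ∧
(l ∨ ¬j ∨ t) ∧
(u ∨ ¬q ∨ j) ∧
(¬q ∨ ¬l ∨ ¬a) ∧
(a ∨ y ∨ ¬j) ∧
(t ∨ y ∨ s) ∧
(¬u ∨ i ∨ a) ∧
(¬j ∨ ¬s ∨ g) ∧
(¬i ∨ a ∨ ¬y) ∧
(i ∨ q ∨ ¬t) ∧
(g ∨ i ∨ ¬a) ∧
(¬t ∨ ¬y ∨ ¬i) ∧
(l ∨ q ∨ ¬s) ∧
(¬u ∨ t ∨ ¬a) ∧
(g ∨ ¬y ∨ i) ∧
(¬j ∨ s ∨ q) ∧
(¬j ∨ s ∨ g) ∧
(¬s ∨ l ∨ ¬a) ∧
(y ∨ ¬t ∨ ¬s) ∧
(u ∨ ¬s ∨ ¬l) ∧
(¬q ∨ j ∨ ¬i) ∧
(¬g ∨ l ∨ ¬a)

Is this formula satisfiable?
No

No, the formula is not satisfiable.

No assignment of truth values to the variables can make all 50 clauses true simultaneously.

The formula is UNSAT (unsatisfiable).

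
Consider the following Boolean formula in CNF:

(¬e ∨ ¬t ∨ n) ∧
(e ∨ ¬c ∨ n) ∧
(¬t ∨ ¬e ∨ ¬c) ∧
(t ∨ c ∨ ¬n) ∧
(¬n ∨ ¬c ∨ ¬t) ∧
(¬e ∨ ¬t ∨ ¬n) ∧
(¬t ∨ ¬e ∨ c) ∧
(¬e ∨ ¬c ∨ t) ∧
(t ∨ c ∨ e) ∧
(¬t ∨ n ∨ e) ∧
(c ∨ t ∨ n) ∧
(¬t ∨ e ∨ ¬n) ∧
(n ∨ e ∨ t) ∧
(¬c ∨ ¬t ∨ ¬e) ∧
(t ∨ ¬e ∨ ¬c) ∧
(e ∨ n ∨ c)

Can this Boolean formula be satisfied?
Yes

Yes, the formula is satisfiable.

One satisfying assignment is: c=True, e=False, n=True, t=False

Verification: With this assignment, all 16 clauses evaluate to true.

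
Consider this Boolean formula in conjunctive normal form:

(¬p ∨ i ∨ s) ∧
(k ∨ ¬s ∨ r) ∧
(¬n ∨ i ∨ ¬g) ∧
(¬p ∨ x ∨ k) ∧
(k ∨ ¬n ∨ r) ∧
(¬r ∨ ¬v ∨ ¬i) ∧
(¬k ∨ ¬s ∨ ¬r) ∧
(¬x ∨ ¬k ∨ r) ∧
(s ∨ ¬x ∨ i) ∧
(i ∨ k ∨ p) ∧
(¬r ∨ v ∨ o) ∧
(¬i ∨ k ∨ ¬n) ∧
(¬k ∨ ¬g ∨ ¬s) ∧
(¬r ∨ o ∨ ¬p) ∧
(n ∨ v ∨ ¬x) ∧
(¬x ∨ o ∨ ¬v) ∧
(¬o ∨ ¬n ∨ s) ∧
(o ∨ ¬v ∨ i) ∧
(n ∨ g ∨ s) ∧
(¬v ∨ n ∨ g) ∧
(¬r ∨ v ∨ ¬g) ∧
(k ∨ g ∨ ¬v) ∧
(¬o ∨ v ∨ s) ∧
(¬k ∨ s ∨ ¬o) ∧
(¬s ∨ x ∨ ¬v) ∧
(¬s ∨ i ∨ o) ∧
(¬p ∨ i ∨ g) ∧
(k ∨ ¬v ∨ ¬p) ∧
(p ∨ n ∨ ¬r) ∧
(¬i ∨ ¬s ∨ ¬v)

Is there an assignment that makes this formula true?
Yes

Yes, the formula is satisfiable.

One satisfying assignment is: g=False, n=False, p=False, o=False, v=False, x=False, r=False, s=True, k=True, i=True

Verification: With this assignment, all 30 clauses evaluate to true.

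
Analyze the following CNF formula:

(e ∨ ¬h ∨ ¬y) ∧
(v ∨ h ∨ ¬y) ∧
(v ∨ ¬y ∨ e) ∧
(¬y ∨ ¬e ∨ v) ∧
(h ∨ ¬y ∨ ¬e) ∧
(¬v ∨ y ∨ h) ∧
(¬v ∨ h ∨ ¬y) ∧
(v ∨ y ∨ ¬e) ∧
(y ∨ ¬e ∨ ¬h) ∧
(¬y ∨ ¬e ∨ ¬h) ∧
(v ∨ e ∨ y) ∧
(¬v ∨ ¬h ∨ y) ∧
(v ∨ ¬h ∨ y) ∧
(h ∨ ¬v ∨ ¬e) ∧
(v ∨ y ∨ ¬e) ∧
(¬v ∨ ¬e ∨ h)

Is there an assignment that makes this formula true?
No

No, the formula is not satisfiable.

No assignment of truth values to the variables can make all 16 clauses true simultaneously.

The formula is UNSAT (unsatisfiable).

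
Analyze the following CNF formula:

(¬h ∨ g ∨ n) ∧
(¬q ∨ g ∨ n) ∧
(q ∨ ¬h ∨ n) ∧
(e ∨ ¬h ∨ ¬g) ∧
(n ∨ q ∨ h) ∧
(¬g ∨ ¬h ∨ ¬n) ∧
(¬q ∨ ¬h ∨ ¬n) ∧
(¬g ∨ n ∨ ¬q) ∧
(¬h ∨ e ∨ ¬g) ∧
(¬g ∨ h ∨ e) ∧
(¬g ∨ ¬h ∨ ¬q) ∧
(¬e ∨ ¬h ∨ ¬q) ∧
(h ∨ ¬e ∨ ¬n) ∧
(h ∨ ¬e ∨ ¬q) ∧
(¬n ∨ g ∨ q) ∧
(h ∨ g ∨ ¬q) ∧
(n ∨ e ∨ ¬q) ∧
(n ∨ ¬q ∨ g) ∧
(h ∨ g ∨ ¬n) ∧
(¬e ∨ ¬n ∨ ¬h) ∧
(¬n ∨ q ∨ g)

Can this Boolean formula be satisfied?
No

No, the formula is not satisfiable.

No assignment of truth values to the variables can make all 21 clauses true simultaneously.

The formula is UNSAT (unsatisfiable).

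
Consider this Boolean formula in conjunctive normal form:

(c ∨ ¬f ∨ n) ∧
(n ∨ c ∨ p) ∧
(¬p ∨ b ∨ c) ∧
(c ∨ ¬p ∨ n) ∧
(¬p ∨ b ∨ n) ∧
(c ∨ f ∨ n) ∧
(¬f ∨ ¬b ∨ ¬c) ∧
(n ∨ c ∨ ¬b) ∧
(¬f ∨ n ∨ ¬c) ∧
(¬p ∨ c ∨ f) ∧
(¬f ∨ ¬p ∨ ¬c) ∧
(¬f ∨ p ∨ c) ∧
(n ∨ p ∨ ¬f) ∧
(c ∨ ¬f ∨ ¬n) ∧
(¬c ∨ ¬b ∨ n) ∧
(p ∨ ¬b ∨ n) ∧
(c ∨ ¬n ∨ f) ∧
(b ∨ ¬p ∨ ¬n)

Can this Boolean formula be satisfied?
Yes

Yes, the formula is satisfiable.

One satisfying assignment is: b=False, f=True, c=True, p=False, n=True

Verification: With this assignment, all 18 clauses evaluate to true.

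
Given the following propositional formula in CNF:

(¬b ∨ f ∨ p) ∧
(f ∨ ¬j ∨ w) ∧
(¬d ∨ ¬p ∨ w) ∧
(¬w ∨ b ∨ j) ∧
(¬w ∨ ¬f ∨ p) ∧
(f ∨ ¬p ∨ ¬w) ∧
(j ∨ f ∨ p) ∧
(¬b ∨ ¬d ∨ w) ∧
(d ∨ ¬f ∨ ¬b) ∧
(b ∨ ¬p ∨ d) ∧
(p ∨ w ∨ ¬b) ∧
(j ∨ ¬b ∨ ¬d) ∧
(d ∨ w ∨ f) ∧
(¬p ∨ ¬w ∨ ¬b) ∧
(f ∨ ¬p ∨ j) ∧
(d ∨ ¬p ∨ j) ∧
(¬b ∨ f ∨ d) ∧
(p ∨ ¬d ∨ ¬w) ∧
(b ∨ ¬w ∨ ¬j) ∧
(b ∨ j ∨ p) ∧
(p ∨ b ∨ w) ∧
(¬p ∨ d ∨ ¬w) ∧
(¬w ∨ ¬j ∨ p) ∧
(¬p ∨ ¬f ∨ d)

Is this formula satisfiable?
No

No, the formula is not satisfiable.

No assignment of truth values to the variables can make all 24 clauses true simultaneously.

The formula is UNSAT (unsatisfiable).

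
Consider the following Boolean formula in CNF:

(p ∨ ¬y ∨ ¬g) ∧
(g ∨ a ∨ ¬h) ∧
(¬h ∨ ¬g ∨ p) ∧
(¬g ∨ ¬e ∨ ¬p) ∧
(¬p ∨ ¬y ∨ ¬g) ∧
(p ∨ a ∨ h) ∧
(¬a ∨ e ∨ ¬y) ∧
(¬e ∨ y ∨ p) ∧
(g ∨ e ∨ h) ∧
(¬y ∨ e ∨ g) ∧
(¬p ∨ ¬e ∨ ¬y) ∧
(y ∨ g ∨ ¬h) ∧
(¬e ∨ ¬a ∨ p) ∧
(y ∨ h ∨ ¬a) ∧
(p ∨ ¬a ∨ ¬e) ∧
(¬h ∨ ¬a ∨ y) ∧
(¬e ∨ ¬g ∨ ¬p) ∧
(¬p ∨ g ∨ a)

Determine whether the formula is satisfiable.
Yes

Yes, the formula is satisfiable.

One satisfying assignment is: a=False, h=False, e=False, p=True, y=False, g=True

Verification: With this assignment, all 18 clauses evaluate to true.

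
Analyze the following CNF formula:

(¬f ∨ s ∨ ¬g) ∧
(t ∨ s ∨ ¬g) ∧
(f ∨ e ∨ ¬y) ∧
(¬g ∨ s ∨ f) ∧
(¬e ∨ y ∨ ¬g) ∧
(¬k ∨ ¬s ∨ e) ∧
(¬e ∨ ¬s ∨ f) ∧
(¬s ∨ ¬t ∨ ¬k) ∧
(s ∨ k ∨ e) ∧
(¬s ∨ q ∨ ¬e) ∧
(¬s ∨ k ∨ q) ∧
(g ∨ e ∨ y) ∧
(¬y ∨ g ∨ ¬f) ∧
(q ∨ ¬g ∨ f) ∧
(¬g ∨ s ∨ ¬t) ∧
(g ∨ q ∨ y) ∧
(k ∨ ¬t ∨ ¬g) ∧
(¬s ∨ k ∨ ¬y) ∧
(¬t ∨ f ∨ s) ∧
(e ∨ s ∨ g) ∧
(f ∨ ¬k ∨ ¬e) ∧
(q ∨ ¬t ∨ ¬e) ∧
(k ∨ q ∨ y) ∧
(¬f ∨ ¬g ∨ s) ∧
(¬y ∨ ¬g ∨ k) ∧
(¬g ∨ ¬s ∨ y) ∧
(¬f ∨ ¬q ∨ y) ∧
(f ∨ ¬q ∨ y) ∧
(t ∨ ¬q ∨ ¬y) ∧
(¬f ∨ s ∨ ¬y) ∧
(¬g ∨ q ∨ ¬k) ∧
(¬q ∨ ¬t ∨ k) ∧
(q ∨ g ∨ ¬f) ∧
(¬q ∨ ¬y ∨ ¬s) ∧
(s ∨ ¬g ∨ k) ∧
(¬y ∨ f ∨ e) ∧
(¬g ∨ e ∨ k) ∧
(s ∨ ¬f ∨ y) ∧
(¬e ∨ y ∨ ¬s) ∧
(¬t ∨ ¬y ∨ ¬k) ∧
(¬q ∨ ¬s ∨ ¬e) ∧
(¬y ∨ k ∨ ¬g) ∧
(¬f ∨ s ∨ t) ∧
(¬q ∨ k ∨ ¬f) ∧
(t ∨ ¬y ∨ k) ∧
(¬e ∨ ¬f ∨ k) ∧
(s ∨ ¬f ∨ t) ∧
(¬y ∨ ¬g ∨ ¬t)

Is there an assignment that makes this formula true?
No

No, the formula is not satisfiable.

No assignment of truth values to the variables can make all 48 clauses true simultaneously.

The formula is UNSAT (unsatisfiable).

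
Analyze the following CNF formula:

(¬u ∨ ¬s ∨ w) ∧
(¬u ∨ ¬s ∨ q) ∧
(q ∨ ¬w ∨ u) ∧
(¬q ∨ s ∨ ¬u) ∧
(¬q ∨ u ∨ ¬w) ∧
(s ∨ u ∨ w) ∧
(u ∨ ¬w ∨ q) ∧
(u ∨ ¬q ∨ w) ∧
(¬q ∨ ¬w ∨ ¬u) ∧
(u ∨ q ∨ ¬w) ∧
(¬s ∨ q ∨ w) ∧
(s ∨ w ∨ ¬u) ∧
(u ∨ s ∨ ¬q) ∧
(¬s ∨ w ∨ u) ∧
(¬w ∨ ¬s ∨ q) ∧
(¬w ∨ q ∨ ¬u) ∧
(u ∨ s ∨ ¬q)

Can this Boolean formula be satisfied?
No

No, the formula is not satisfiable.

No assignment of truth values to the variables can make all 17 clauses true simultaneously.

The formula is UNSAT (unsatisfiable).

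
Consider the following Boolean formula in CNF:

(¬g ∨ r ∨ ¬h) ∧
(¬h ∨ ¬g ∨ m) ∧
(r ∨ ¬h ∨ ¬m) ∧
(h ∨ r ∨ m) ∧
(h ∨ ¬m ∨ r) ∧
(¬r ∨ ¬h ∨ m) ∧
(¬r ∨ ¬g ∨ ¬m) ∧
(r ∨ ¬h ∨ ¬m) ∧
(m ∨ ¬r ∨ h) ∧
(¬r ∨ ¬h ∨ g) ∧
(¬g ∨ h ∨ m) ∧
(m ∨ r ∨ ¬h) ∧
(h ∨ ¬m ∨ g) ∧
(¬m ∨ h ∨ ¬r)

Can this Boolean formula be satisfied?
No

No, the formula is not satisfiable.

No assignment of truth values to the variables can make all 14 clauses true simultaneously.

The formula is UNSAT (unsatisfiable).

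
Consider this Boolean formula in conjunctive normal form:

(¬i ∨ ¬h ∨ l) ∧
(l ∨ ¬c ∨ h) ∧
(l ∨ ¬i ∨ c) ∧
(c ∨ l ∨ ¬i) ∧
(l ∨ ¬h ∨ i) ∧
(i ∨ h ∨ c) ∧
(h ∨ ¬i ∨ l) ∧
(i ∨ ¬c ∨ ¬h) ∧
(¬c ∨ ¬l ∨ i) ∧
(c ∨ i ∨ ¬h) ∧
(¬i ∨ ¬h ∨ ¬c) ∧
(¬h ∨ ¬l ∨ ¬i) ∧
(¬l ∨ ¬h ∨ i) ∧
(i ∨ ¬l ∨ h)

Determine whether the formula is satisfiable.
Yes

Yes, the formula is satisfiable.

One satisfying assignment is: c=False, i=True, h=False, l=True

Verification: With this assignment, all 14 clauses evaluate to true.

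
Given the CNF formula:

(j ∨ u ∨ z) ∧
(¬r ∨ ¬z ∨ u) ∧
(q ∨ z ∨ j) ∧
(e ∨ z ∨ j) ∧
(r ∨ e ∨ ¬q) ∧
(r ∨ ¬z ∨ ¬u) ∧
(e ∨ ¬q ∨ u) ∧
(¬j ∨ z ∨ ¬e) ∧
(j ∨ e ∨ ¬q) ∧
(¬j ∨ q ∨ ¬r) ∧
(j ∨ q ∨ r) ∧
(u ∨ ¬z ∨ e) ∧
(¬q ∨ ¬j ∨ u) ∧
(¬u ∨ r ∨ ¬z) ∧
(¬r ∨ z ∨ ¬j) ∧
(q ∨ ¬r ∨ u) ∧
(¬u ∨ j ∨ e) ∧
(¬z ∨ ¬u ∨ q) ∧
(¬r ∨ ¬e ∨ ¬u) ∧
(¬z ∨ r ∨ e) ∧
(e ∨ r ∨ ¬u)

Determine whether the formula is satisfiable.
Yes

Yes, the formula is satisfiable.

One satisfying assignment is: e=False, z=False, u=False, r=False, q=False, j=True

Verification: With this assignment, all 21 clauses evaluate to true.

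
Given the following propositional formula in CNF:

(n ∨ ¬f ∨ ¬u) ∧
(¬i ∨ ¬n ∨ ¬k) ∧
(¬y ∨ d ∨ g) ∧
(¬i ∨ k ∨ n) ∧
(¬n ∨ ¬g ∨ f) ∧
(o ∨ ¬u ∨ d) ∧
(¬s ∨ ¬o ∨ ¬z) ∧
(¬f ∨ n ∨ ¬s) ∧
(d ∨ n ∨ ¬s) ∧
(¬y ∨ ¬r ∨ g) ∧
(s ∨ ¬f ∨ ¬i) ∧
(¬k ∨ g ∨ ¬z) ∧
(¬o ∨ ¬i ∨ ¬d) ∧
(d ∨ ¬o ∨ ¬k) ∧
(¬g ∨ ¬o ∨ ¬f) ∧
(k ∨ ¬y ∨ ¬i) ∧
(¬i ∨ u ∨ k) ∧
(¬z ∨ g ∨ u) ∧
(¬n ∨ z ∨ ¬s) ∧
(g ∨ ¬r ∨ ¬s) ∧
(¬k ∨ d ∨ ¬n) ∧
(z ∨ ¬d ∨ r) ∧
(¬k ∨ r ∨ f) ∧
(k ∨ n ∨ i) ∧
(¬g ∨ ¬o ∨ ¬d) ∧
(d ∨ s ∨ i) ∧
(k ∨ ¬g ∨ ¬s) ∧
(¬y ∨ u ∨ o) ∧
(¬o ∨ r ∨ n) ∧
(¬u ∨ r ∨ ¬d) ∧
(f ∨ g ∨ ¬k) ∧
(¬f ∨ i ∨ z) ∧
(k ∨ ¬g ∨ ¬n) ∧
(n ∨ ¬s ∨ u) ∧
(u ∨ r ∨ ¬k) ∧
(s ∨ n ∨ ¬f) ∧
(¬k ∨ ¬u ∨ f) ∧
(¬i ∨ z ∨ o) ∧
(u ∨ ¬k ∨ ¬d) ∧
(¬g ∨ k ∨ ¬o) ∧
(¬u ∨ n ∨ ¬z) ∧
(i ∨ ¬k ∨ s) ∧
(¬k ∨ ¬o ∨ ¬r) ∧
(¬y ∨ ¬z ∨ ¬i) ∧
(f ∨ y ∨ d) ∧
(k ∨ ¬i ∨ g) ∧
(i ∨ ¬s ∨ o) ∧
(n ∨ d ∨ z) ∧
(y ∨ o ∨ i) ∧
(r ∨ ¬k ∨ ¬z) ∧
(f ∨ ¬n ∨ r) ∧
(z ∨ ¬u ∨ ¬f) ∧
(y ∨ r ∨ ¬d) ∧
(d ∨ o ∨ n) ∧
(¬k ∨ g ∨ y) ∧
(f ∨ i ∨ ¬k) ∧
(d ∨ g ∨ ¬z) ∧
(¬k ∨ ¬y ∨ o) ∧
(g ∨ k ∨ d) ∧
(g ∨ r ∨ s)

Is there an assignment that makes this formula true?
Yes

Yes, the formula is satisfiable.

One satisfying assignment is: o=True, z=False, f=False, i=False, k=False, r=True, y=False, d=True, n=True, u=False, s=False, g=False

Verification: With this assignment, all 60 clauses evaluate to true.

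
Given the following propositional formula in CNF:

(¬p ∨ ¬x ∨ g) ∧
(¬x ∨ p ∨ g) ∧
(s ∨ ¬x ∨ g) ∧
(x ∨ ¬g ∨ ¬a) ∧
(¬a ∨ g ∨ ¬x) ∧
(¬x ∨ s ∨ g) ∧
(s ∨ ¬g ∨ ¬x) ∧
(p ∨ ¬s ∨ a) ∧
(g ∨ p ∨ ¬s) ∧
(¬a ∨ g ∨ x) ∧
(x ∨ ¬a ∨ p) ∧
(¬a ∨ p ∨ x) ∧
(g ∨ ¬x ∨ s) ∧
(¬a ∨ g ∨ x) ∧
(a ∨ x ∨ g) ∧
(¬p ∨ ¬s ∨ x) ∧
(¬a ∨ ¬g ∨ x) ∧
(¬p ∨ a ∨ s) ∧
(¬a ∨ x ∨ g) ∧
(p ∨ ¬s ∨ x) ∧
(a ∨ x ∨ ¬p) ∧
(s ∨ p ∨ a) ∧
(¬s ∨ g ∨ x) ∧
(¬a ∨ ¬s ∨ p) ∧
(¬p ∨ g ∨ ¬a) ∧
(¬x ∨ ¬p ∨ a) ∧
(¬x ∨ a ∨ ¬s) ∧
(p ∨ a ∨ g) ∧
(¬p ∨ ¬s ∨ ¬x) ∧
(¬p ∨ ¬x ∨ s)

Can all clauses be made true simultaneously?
No

No, the formula is not satisfiable.

No assignment of truth values to the variables can make all 30 clauses true simultaneously.

The formula is UNSAT (unsatisfiable).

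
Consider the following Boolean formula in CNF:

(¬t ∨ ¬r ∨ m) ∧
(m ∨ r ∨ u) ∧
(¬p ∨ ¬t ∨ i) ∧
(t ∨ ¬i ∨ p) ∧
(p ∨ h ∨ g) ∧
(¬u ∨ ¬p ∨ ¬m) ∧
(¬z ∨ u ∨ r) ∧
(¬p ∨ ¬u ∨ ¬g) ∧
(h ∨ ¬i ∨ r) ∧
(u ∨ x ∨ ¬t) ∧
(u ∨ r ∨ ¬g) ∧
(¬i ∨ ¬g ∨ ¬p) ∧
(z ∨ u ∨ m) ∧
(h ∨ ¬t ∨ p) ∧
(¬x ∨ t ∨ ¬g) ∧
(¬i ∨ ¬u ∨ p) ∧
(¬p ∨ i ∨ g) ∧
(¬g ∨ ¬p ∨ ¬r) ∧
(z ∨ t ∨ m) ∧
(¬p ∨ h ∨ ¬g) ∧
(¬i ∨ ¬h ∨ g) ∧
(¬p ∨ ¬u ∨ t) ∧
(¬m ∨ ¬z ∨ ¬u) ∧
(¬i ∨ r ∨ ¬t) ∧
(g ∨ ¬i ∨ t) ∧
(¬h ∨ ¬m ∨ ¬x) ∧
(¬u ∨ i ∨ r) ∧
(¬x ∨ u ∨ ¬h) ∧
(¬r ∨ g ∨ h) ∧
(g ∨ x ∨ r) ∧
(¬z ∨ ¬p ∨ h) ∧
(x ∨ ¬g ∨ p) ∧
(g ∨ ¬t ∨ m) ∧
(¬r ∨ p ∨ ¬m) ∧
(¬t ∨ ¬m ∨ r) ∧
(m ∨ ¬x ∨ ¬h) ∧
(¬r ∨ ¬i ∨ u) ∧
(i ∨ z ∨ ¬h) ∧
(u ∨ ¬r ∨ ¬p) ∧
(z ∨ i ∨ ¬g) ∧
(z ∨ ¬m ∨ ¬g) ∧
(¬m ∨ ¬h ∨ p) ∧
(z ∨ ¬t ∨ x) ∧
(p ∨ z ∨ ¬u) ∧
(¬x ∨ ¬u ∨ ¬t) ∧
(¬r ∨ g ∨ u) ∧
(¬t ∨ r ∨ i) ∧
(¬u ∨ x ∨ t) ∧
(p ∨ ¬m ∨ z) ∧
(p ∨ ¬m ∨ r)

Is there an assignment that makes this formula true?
No

No, the formula is not satisfiable.

No assignment of truth values to the variables can make all 50 clauses true simultaneously.

The formula is UNSAT (unsatisfiable).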